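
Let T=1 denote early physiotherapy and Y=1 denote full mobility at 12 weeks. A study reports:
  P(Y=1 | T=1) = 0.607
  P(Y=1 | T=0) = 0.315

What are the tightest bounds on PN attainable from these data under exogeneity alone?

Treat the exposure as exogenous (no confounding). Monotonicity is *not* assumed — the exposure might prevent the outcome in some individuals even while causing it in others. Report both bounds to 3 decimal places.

Let p₁ = 0.607, p₀ = 0.315.
Under exogeneity alone the bounds on PN are max{0,(p₁−p₀)/p₁} ≤ PN ≤ min{1,(1−p₀)/p₁}.
  lower = (p₁ − p₀)/p₁ = 0.292 / 0.607 ≈ 0.4811
  upper = min{1, (1 − p₀)/p₁} = 0.685 / 0.607 ≈ 1.1285 → capped at 1

0.481 ≤ PN ≤ 1.000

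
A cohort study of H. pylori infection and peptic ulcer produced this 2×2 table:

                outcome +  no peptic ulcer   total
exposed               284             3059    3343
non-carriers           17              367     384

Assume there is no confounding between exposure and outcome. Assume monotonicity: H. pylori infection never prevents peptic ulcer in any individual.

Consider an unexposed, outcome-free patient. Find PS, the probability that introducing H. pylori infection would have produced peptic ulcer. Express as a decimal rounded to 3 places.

p₁ = P(outcome | exposed) = 284/3343 = 0.084954
p₀ = P(outcome | unexposed) = 17/384 = 0.044271
Under exogeneity and monotonicity, PS = (p₁ − p₀) / (1 − p₀).
PS = (0.084954 − 0.044271) / (1 − 0.044271) = 0.040683 / 0.95573 ≈ 0.0426

PS ≈ 0.043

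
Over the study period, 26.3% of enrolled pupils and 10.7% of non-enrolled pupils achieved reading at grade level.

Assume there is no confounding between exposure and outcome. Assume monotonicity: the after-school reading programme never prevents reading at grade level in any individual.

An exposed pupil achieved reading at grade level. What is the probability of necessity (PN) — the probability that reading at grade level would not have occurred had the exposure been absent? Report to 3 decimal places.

PN ≈ 0.593

p₁ = 0.263, p₀ = 0.107.
Under exogeneity and monotonicity, PN = (p₁ − p₀) / p₁.
PN = (0.263 − 0.107) / 0.263 = 0.156 / 0.263 ≈ 0.5932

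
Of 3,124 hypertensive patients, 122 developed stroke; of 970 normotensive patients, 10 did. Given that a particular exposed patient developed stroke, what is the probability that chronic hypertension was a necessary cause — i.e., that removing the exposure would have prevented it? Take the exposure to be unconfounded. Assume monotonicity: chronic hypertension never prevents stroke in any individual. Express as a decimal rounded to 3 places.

p₁ = P(outcome | exposed) = 122/3124 = 0.039052
p₀ = P(outcome | unexposed) = 10/970 = 0.010309
Under exogeneity and monotonicity, PN = (p₁ − p₀) / p₁.
PN = (0.039052 − 0.010309) / 0.039052 = 0.028743 / 0.039052 ≈ 0.7360

PN ≈ 0.736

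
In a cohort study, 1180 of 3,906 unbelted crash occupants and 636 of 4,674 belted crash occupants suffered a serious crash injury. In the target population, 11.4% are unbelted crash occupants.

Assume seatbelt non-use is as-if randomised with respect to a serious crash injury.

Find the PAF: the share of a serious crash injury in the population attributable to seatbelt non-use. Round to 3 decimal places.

p₁ = P(outcome | exposed) = 1180/3906 = 0.3021
p₀ = P(outcome | unexposed) = 636/4674 = 0.13607
Overall risk P(Y=1) = π·p₁ + (1−π)·p₀ = 0.114×0.3021 + 0.886×0.13607 = 0.155.
Under exogeneity, PAF = [P(Y=1) − p₀] / P(Y=1).
PAF = (0.155 − 0.13607) / 0.155 ≈ 0.1221

PAF ≈ 0.122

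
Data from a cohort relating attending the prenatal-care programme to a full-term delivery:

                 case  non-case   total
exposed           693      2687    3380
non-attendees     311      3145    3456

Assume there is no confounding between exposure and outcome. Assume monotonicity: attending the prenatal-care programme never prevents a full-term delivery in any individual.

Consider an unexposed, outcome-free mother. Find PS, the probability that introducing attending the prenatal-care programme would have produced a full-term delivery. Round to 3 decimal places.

PS ≈ 0.126

p₁ = P(outcome | exposed) = 693/3380 = 0.20503
p₀ = P(outcome | unexposed) = 311/3456 = 0.089988
Under exogeneity and monotonicity, PS = (p₁ − p₀)/(1 − p₀).
PS = (0.20503 − 0.089988) / 0.91001 ≈ 0.1264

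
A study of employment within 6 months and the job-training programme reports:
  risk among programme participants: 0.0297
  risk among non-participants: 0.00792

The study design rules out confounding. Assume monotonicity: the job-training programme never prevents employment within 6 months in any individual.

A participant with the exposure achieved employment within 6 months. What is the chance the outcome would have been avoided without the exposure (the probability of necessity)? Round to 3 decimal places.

Let p₁ = 0.0297, p₀ = 0.00792.
Under exogeneity and monotonicity, PN = (p₁ − p₀) / p₁.
PN = (0.0297 − 0.00792) / 0.0297 = 0.02178 / 0.0297 ≈ 0.7333

PN ≈ 0.733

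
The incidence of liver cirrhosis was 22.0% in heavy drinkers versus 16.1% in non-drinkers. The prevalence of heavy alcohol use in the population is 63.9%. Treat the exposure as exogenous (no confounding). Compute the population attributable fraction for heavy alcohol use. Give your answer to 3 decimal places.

p₁ = 0.22, p₀ = 0.161.
Overall risk P(Y=1) = π·p₁ + (1−π)·p₀ = 0.639×0.22 + 0.361×0.161 = 0.1987.
Under exogeneity, PAF = [P(Y=1) − p₀] / P(Y=1).
PAF = (0.1987 − 0.161) / 0.1987 ≈ 0.1897

PAF ≈ 0.190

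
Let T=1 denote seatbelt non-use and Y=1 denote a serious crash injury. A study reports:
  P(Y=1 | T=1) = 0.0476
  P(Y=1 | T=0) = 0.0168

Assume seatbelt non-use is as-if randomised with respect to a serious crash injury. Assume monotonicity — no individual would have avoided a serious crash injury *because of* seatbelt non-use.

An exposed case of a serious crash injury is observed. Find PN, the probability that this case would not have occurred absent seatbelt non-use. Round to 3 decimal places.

PN ≈ 0.647

Let p₁ = 0.0476, p₀ = 0.0168.
Under exogeneity and monotonicity, PN = (p₁ − p₀) / p₁.
PN = (0.0476 − 0.0168) / 0.0476 = 0.0308 / 0.0476 ≈ 0.6471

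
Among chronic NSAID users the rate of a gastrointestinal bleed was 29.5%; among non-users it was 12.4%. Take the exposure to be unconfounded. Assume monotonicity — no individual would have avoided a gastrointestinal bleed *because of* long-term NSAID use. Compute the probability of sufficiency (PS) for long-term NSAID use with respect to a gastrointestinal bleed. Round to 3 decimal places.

p₁ = 0.295, p₀ = 0.124.
Under exogeneity and monotonicity, PS = (p₁ − p₀) / (1 − p₀).
PS = (0.295 − 0.124) / (1 − 0.124) = 0.171 / 0.876 ≈ 0.1952

PS ≈ 0.195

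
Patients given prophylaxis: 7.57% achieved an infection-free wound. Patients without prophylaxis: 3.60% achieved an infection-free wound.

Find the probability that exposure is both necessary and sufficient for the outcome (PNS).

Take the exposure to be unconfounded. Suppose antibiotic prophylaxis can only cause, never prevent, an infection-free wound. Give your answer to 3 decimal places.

p₁ = 0.0757, p₀ = 0.036.
Under exogeneity and monotonicity, PNS = p₁ − p₀.
PNS = 0.0757 − 0.036 = 0.0397

PNS ≈ 0.040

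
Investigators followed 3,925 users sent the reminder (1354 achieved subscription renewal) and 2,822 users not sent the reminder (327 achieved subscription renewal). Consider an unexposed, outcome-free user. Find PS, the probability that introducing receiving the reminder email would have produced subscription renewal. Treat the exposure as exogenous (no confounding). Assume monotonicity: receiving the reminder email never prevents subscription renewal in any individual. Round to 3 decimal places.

p₁ = P(outcome | exposed) = 1354/3925 = 0.34497
p₀ = P(outcome | unexposed) = 327/2822 = 0.11588
Under exogeneity and monotonicity, PS = (p₁ − p₀) / (1 − p₀).
PS = (0.34497 − 0.11588) / (1 − 0.11588) = 0.22909 / 0.88412 ≈ 0.2591

PS ≈ 0.259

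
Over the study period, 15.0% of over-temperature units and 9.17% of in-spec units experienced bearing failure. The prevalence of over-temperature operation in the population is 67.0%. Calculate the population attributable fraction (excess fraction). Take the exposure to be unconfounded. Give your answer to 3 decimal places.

p₁ = 0.15, p₀ = 0.0917.
Overall risk P(Y=1) = π·p₁ + (1−π)·p₀ = 0.67×0.15 + 0.33×0.0917 = 0.13076.
Under exogeneity, PAF = [P(Y=1) − p₀] / P(Y=1).
PAF = (0.13076 − 0.0917) / 0.13076 ≈ 0.2987

PAF ≈ 0.299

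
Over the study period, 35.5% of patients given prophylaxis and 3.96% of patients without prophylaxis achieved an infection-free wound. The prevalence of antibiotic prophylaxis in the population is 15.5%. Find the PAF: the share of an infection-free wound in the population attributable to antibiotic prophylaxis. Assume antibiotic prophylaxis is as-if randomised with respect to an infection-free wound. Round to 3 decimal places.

p₁ = 0.355, p₀ = 0.0396.
Overall risk P(Y=1) = π·p₁ + (1−π)·p₀ = 0.155×0.355 + 0.845×0.0396 = 0.088487.
Under exogeneity, PAF = [P(Y=1) − p₀] / P(Y=1).
PAF = (0.088487 − 0.0396) / 0.088487 ≈ 0.5525

PAF ≈ 0.552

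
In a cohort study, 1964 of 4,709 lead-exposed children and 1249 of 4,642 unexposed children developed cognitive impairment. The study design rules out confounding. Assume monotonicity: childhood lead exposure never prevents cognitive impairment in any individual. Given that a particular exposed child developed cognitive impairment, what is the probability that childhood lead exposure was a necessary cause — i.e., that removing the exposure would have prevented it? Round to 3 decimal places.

p₁ = P(outcome | exposed) = 1964/4709 = 0.41707
p₀ = P(outcome | unexposed) = 1249/4642 = 0.26907
Under exogeneity and monotonicity, PN = (p₁ − p₀) / p₁.
PN = (0.41707 − 0.26907) / 0.41707 = 0.14801 / 0.41707 ≈ 0.3549

PN ≈ 0.355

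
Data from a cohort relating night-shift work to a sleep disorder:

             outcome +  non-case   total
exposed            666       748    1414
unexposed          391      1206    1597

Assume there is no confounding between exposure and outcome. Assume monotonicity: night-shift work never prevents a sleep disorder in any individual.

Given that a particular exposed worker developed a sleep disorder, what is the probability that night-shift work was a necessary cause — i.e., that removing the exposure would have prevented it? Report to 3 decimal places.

p₁ = P(outcome | exposed) = 666/1414 = 0.471
p₀ = P(outcome | unexposed) = 391/1597 = 0.24483
Under exogeneity and monotonicity, PN = (p₁ − p₀) / p₁.
PN = (0.471 − 0.24483) / 0.471 = 0.22617 / 0.471 ≈ 0.4802

PN ≈ 0.480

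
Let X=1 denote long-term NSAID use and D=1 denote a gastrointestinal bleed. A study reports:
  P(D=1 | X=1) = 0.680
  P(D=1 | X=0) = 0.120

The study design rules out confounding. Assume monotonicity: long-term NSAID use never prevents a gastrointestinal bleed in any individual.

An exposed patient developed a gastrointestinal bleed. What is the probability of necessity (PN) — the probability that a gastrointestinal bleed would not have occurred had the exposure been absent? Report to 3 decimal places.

PN ≈ 0.824

Let p₁ = 0.68, p₀ = 0.12.
Under exogeneity and monotonicity, PN = (p₁ − p₀) / p₁.
PN = (0.68 − 0.12) / 0.68 = 0.56 / 0.68 ≈ 0.8235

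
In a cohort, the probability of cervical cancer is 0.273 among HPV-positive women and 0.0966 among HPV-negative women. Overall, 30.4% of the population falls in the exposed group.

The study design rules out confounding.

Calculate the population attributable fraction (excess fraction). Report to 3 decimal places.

PAF ≈ 0.357

Let p₁ = 0.273, p₀ = 0.0966.
Overall risk P(Y=1) = π·p₁ + (1−π)·p₀ = 0.304×0.273 + 0.696×0.0966 = 0.15023.
Under exogeneity, PAF = [P(Y=1) − p₀] / P(Y=1).
PAF = (0.15023 − 0.0966) / 0.15023 ≈ 0.3570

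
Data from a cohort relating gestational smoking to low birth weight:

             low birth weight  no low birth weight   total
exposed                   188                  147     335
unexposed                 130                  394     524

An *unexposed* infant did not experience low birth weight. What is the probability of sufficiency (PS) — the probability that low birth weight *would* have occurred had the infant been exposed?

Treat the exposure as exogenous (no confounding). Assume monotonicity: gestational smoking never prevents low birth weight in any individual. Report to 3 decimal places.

p₁ = P(outcome | exposed) = 188/335 = 0.56119
p₀ = P(outcome | unexposed) = 130/524 = 0.24809
Under exogeneity and monotonicity, PS = (p₁ − p₀)/(1 − p₀).
PS = (0.56119 − 0.24809) / 0.75191 ≈ 0.4164

PS ≈ 0.416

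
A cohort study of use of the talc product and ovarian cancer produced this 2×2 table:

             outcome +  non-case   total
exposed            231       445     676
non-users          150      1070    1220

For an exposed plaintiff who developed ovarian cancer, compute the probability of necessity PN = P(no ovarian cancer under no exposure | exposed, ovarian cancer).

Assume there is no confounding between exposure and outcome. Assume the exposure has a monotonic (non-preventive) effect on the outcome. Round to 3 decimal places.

PN ≈ 0.640

p₁ = P(outcome | exposed) = 231/676 = 0.34172
p₀ = P(outcome | unexposed) = 150/1220 = 0.12295
Under exogeneity and monotonicity, PN = (p₁ − p₀) / p₁.
PN = (0.34172 − 0.12295) / 0.34172 = 0.21877 / 0.34172 ≈ 0.6402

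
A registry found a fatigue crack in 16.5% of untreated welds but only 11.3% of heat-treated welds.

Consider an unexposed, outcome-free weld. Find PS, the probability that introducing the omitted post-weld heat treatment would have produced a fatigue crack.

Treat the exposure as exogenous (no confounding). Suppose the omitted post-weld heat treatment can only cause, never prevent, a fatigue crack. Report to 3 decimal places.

PS ≈ 0.059

p₁ = 0.165, p₀ = 0.113.
Under exogeneity and monotonicity, PS = (p₁ − p₀) / (1 − p₀).
PS = (0.165 − 0.113) / (1 − 0.113) = 0.052 / 0.887 ≈ 0.0586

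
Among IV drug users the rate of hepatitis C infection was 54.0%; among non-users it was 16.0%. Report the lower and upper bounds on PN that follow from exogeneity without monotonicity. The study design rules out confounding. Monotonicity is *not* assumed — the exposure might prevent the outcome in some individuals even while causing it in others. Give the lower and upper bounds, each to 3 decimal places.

p₁ = 0.54, p₀ = 0.16.
Under exogeneity alone the bounds on PN are max{0,(p₁−p₀)/p₁} ≤ PN ≤ min{1,(1−p₀)/p₁}.
  lower = (p₁ − p₀)/p₁ = 0.38 / 0.54 ≈ 0.7037
  upper = min{1, (1 − p₀)/p₁} = 0.84 / 0.54 ≈ 1.5556 → capped at 1

0.704 ≤ PN ≤ 1.000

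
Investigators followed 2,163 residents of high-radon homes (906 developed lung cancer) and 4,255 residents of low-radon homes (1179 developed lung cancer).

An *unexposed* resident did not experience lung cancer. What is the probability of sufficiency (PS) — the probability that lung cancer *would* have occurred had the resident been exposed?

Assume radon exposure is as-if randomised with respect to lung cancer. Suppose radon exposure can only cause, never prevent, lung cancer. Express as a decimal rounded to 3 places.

PS ≈ 0.196

p₁ = P(outcome | exposed) = 906/2163 = 0.41886
p₀ = P(outcome | unexposed) = 1179/4255 = 0.27709
Under exogeneity and monotonicity, PS = (p₁ − p₀) / (1 − p₀).
PS = (0.41886 − 0.27709) / (1 − 0.27709) = 0.14178 / 0.72291 ≈ 0.1961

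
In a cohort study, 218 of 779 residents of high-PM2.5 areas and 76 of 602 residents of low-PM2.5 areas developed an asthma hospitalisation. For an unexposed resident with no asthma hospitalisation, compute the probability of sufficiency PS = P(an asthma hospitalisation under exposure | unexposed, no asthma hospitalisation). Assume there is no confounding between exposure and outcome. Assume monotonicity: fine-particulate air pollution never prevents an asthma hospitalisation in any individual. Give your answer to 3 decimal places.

p₁ = P(outcome | exposed) = 218/779 = 0.27985
p₀ = P(outcome | unexposed) = 76/602 = 0.12625
Under exogeneity and monotonicity, PS = (p₁ − p₀) / (1 − p₀).
PS = (0.27985 − 0.12625) / (1 − 0.12625) = 0.1536 / 0.87375 ≈ 0.1758

PS ≈ 0.176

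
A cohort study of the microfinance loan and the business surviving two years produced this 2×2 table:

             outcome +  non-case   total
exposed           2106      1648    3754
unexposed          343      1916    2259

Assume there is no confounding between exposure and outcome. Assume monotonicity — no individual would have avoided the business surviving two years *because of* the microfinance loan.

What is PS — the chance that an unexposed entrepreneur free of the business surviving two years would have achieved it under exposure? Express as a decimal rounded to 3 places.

p₁ = P(outcome | exposed) = 2106/3754 = 0.561
p₀ = P(outcome | unexposed) = 343/2259 = 0.15184
Under exogeneity and monotonicity, PS = (p₁ − p₀) / (1 − p₀).
PS = (0.561 − 0.15184) / (1 − 0.15184) = 0.40916 / 0.84816 ≈ 0.4824

PS ≈ 0.482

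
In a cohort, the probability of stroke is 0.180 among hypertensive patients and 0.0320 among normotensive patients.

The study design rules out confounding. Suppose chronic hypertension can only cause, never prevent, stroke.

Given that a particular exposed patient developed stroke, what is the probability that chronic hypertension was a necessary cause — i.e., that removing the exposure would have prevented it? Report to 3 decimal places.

Let p₁ = 0.18, p₀ = 0.032.
Under exogeneity and monotonicity, PN = (p₁ − p₀) / p₁.
PN = (0.18 − 0.032) / 0.18 = 0.148 / 0.18 ≈ 0.8222

PN ≈ 0.822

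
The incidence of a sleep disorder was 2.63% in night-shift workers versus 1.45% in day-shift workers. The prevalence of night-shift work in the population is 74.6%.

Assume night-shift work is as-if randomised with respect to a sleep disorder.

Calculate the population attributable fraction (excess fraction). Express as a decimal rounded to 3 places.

PAF ≈ 0.378

p₁ = 0.0263, p₀ = 0.0145.
Overall risk P(Y=1) = π·p₁ + (1−π)·p₀ = 0.746×0.0263 + 0.254×0.0145 = 0.023303.
Under exogeneity, PAF = [P(Y=1) − p₀] / P(Y=1).
PAF = (0.023303 − 0.0145) / 0.023303 ≈ 0.3778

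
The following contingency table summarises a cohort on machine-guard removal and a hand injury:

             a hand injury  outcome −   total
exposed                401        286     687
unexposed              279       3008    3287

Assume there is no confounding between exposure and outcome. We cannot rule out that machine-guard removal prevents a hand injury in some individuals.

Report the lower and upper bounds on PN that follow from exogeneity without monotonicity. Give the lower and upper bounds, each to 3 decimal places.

0.855 ≤ PN ≤ 1.000

p₁ = P(outcome | exposed) = 401/687 = 0.5837
p₀ = P(outcome | unexposed) = 279/3287 = 0.08488
Under exogeneity alone the bounds on PN are max{0,(p₁−p₀)/p₁} ≤ PN ≤ min{1,(1−p₀)/p₁}.
  lower = (p₁ − p₀)/p₁ = 0.49882 / 0.5837 ≈ 0.8546
  upper = min{1, (1 − p₀)/p₁} = 0.91512 / 0.5837 ≈ 1.5678 → capped at 1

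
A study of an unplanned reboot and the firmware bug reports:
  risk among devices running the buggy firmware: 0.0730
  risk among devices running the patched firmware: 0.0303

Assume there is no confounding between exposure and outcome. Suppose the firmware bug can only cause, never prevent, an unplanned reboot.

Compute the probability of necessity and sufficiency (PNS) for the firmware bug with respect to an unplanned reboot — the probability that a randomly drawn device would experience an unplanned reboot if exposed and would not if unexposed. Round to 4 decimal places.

Let p₁ = 0.073, p₀ = 0.0303.
Under exogeneity and monotonicity, PNS = p₁ − p₀.
PNS = 0.073 − 0.0303 = 0.0427

PNS ≈ 0.0427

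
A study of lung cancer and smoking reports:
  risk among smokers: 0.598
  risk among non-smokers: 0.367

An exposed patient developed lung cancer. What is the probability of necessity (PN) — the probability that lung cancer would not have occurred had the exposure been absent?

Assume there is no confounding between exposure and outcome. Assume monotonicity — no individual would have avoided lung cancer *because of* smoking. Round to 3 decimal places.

Let p₁ = 0.598, p₀ = 0.367.
Under exogeneity and monotonicity, PN = (p₁ − p₀) / p₁.
PN = (0.598 − 0.367) / 0.598 = 0.231 / 0.598 ≈ 0.3863

PN ≈ 0.386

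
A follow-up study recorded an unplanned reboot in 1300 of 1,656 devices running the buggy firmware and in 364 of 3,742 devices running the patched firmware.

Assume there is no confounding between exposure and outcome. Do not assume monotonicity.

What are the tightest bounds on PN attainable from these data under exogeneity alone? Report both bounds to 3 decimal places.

0.876 ≤ PN ≤ 1.000

p₁ = P(outcome | exposed) = 1300/1656 = 0.78502
p₀ = P(outcome | unexposed) = 364/3742 = 0.097274
Under exogeneity alone the bounds on PN are max{0,(p₁−p₀)/p₁} ≤ PN ≤ min{1,(1−p₀)/p₁}.
  lower = (p₁ − p₀)/p₁ = 0.68775 / 0.78502 ≈ 0.8761
  upper = min{1, (1 − p₀)/p₁} = 0.90273 / 0.78502 ≈ 1.1499 → capped at 1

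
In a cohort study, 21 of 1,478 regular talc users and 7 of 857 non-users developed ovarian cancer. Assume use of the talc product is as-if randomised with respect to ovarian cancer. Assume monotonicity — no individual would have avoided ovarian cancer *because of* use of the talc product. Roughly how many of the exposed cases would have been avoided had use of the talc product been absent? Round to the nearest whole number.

about 9 cases

p₁ = P(outcome | exposed) = 21/1478 = 0.014208
p₀ = P(outcome | unexposed) = 7/857 = 0.008168
PN = (p₁ − p₀)/p₁ = (0.014208 − 0.008168) / 0.014208 ≈ 0.42513.
Attributable cases ≈ PN × (exposed cases) = 0.42513 × 21 ≈ 8.93.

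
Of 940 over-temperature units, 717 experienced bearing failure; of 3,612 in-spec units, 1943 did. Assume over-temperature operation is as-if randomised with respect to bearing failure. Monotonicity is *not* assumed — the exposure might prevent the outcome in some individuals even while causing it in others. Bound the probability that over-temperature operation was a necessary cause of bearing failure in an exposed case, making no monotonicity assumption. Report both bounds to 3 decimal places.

p₁ = P(outcome | exposed) = 717/940 = 0.76277
p₀ = P(outcome | unexposed) = 1943/3612 = 0.53793
Under exogeneity alone the bounds on PN are max{0,(p₁−p₀)/p₁} ≤ PN ≤ min{1,(1−p₀)/p₁}.
  lower = (p₁ − p₀)/p₁ = 0.22484 / 0.76277 ≈ 0.2948
  upper = min{1, (1 − p₀)/p₁} = 0.46207 / 0.76277 ≈ 0.6058

0.295 ≤ PN ≤ 0.606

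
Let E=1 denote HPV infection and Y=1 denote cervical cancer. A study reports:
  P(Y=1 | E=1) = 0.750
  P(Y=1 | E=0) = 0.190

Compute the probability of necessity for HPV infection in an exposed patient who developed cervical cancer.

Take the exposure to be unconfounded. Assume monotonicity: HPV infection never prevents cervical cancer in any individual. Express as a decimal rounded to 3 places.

Let p₁ = 0.75, p₀ = 0.19.
Under exogeneity and monotonicity, PN = (p₁ − p₀) / p₁.
PN = (0.75 − 0.19) / 0.75 = 0.56 / 0.75 ≈ 0.7467

PN ≈ 0.747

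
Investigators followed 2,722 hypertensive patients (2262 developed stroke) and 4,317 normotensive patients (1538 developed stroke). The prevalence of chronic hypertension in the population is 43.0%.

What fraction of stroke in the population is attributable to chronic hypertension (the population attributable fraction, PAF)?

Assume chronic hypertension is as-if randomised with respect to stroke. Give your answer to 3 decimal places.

p₁ = P(outcome | exposed) = 2262/2722 = 0.83101
p₀ = P(outcome | unexposed) = 1538/4317 = 0.35627
Overall risk P(Y=1) = π·p₁ + (1−π)·p₀ = 0.43×0.83101 + 0.57×0.35627 = 0.5604.
Under exogeneity, PAF = [P(Y=1) − p₀] / P(Y=1).
PAF = (0.5604 − 0.35627) / 0.5604 ≈ 0.3643

PAF ≈ 0.364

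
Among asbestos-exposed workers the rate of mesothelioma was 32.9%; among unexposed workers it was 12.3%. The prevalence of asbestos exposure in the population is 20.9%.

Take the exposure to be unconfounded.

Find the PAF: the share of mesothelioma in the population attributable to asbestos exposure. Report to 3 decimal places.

p₁ = 0.329, p₀ = 0.123.
Overall risk P(Y=1) = π·p₁ + (1−π)·p₀ = 0.209×0.329 + 0.791×0.123 = 0.16605.
Under exogeneity, PAF = [P(Y=1) − p₀] / P(Y=1).
PAF = (0.16605 − 0.123) / 0.16605 ≈ 0.2593

PAF ≈ 0.259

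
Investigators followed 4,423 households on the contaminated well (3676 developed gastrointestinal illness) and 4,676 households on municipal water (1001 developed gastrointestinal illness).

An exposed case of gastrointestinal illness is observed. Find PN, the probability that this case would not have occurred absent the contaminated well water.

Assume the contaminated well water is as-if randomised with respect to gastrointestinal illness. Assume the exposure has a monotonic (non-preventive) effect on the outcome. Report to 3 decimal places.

PN ≈ 0.742

p₁ = P(outcome | exposed) = 3676/4423 = 0.83111
p₀ = P(outcome | unexposed) = 1001/4676 = 0.21407
Under exogeneity and monotonicity, PN = (p₁ − p₀) / p₁.
PN = (0.83111 − 0.21407) / 0.83111 = 0.61704 / 0.83111 ≈ 0.7424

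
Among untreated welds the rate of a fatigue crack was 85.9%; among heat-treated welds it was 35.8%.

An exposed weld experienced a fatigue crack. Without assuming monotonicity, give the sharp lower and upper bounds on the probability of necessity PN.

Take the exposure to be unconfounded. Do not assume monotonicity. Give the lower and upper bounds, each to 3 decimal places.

0.583 ≤ PN ≤ 0.747

p₁ = 0.859, p₀ = 0.358.
Under exogeneity alone the bounds on PN are max{0,(p₁−p₀)/p₁} ≤ PN ≤ min{1,(1−p₀)/p₁}.
  lower = (p₁ − p₀)/p₁ = 0.501 / 0.859 ≈ 0.5832
  upper = min{1, (1 − p₀)/p₁} = 0.642 / 0.859 ≈ 0.7474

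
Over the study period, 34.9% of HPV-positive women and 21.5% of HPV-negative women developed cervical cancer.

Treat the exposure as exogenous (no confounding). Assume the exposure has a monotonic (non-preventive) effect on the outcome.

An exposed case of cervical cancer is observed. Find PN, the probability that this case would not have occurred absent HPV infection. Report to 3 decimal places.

PN ≈ 0.384

p₁ = 0.349, p₀ = 0.215.
Under exogeneity and monotonicity, PN = (p₁ − p₀) / p₁.
PN = (0.349 − 0.215) / 0.349 = 0.134 / 0.349 ≈ 0.3840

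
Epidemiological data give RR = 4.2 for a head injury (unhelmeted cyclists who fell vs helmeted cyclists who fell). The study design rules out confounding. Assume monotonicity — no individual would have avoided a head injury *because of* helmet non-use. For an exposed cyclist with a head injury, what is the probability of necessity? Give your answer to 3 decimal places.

PN ≈ 0.762

Under exogeneity and monotonicity, PN = (RR − 1) / RR = 1 − 1/RR.
PN = (4.2 − 1) / 4.2 = 3.2 / 4.2 ≈ 0.7619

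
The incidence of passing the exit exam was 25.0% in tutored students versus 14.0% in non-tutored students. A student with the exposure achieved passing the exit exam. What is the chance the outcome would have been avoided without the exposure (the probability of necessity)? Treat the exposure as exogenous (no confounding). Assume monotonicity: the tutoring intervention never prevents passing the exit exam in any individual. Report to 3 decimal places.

p₁ = 0.25, p₀ = 0.14.
Under exogeneity and monotonicity, PN = (p₁ − p₀) / p₁.
PN = (0.25 − 0.14) / 0.25 = 0.11 / 0.25 ≈ 0.4400

PN ≈ 0.440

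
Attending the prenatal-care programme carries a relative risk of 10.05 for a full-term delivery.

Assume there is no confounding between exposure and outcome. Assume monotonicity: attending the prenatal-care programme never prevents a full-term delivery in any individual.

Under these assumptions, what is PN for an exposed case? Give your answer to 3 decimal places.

PN ≈ 0.900

Under exogeneity and monotonicity, PN = (RR − 1) / RR = 1 − 1/RR.
PN = (10.05 − 1) / 10.05 = 9.05 / 10.05 ≈ 0.9005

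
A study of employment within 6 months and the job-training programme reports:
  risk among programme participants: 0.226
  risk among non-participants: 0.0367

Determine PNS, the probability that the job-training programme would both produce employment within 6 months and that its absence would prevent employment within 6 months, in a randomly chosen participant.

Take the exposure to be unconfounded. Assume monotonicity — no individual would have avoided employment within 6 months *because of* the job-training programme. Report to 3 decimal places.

PNS ≈ 0.189

Let p₁ = 0.226, p₀ = 0.0367.
Under exogeneity and monotonicity, PNS = p₁ − p₀.
PNS = 0.226 − 0.0367 = 0.1893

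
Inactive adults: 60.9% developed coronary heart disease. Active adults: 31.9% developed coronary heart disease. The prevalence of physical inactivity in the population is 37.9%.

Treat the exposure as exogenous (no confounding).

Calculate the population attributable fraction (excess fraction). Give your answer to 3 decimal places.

p₁ = 0.609, p₀ = 0.319.
Overall risk P(Y=1) = π·p₁ + (1−π)·p₀ = 0.379×0.609 + 0.621×0.319 = 0.42891.
Under exogeneity, PAF = [P(Y=1) − p₀] / P(Y=1).
PAF = (0.42891 − 0.319) / 0.42891 ≈ 0.2563

PAF ≈ 0.256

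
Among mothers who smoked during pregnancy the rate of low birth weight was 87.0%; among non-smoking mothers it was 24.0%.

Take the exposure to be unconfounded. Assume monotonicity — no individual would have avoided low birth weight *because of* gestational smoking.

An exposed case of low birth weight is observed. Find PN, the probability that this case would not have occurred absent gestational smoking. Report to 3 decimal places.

PN ≈ 0.724

p₁ = 0.87, p₀ = 0.24.
Under exogeneity and monotonicity, PN = (p₁ − p₀) / p₁.
PN = (0.87 − 0.24) / 0.87 = 0.63 / 0.87 ≈ 0.7241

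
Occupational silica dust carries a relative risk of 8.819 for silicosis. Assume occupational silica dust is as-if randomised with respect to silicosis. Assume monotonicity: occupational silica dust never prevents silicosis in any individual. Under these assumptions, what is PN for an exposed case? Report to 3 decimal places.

Under exogeneity and monotonicity, PN = (RR − 1) / RR = 1 − 1/RR.
PN = (8.819 − 1) / 8.819 = 7.819 / 8.819 ≈ 0.8866

PN ≈ 0.887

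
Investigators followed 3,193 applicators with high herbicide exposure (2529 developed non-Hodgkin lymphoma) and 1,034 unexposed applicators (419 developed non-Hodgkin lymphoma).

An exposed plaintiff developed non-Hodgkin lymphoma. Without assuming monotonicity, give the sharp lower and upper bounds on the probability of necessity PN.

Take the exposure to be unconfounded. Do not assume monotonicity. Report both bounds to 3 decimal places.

p₁ = P(outcome | exposed) = 2529/3193 = 0.79205
p₀ = P(outcome | unexposed) = 419/1034 = 0.40522
Under exogeneity alone the bounds on PN are max{0,(p₁−p₀)/p₁} ≤ PN ≤ min{1,(1−p₀)/p₁}.
  lower = (p₁ − p₀)/p₁ = 0.38682 / 0.79205 ≈ 0.4884
  upper = min{1, (1 − p₀)/p₁} = 0.59478 / 0.79205 ≈ 0.7509

0.488 ≤ PN ≤ 0.751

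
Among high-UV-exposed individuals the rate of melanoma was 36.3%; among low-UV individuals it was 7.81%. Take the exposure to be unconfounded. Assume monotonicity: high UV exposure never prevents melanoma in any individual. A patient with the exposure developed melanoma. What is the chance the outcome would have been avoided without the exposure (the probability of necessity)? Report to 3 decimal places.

p₁ = 0.363, p₀ = 0.0781.
Under exogeneity and monotonicity, PN = (p₁ − p₀) / p₁.
PN = (0.363 − 0.0781) / 0.363 = 0.2849 / 0.363 ≈ 0.7848

PN ≈ 0.785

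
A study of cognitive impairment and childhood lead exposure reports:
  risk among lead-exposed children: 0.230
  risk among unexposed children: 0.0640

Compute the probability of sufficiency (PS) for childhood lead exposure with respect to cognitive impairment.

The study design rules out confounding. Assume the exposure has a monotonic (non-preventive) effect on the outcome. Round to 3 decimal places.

Let p₁ = 0.23, p₀ = 0.064.
Under exogeneity and monotonicity, PS = (p₁ − p₀) / (1 − p₀).
PS = (0.23 − 0.064) / (1 − 0.064) = 0.166 / 0.936 ≈ 0.1774

PS ≈ 0.177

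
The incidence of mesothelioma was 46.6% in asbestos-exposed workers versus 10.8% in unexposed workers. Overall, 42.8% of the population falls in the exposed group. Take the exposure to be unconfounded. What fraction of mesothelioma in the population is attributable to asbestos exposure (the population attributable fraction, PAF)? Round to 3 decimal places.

p₁ = 0.466, p₀ = 0.108.
Overall risk P(Y=1) = π·p₁ + (1−π)·p₀ = 0.428×0.466 + 0.572×0.108 = 0.26122.
Under exogeneity, PAF = [P(Y=1) − p₀] / P(Y=1).
PAF = (0.26122 − 0.108) / 0.26122 ≈ 0.5866

PAF ≈ 0.587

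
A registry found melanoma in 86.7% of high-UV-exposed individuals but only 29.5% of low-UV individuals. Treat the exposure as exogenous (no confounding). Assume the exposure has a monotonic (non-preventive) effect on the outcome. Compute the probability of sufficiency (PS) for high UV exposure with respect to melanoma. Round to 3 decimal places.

p₁ = 0.867, p₀ = 0.295.
Under exogeneity and monotonicity, PS = (p₁ − p₀) / (1 − p₀).
PS = (0.867 − 0.295) / (1 − 0.295) = 0.572 / 0.705 ≈ 0.8113

PS ≈ 0.811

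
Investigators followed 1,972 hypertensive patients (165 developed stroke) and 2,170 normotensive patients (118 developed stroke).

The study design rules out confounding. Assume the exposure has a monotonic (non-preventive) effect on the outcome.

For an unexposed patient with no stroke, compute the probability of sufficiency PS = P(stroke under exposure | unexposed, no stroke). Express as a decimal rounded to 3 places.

PS ≈ 0.031

p₁ = P(outcome | exposed) = 165/1972 = 0.083671
p₀ = P(outcome | unexposed) = 118/2170 = 0.054378
Under exogeneity and monotonicity, PS = (p₁ − p₀) / (1 − p₀).
PS = (0.083671 − 0.054378) / (1 − 0.054378) = 0.029294 / 0.94562 ≈ 0.0310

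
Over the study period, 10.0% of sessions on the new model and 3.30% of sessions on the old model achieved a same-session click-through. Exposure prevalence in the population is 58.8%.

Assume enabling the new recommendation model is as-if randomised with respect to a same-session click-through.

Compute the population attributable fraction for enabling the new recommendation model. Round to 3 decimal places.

p₁ = 0.1, p₀ = 0.033.
Overall risk P(Y=1) = π·p₁ + (1−π)·p₀ = 0.588×0.1 + 0.412×0.033 = 0.072396.
Under exogeneity, PAF = [P(Y=1) − p₀] / P(Y=1).
PAF = (0.072396 − 0.033) / 0.072396 ≈ 0.5442

PAF ≈ 0.544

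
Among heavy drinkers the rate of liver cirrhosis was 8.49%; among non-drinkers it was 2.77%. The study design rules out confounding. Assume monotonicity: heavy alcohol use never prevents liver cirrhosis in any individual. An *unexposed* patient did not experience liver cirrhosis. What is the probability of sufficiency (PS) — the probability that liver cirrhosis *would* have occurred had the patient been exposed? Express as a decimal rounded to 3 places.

p₁ = 0.0849, p₀ = 0.0277.
Under exogeneity and monotonicity, PS = (p₁ − p₀) / (1 − p₀).
PS = (0.0849 − 0.0277) / (1 − 0.0277) = 0.0572 / 0.9723 ≈ 0.0588

PS ≈ 0.059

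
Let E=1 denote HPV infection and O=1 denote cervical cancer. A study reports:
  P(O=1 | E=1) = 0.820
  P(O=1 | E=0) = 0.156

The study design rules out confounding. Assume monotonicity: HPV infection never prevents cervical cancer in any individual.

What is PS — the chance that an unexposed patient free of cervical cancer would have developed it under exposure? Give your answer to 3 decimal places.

Let p₁ = 0.82, p₀ = 0.156.
Under exogeneity and monotonicity, PS = (p₁ − p₀) / (1 − p₀).
PS = (0.82 − 0.156) / (1 − 0.156) = 0.664 / 0.844 ≈ 0.7867

PS ≈ 0.787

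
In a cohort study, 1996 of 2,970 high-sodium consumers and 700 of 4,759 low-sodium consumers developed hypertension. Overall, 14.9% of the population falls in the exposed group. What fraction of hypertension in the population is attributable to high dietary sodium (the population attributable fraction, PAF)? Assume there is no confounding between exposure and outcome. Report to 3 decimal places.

PAF ≈ 0.347

p₁ = P(outcome | exposed) = 1996/2970 = 0.67205
p₀ = P(outcome | unexposed) = 700/4759 = 0.14709
Overall risk P(Y=1) = π·p₁ + (1−π)·p₀ = 0.149×0.67205 + 0.851×0.14709 = 0.22531.
Under exogeneity, PAF = [P(Y=1) − p₀] / P(Y=1).
PAF = (0.22531 − 0.14709) / 0.22531 ≈ 0.3472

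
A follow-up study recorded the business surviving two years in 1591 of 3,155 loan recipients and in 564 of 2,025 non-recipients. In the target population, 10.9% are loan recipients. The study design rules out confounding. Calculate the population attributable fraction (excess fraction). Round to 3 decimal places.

PAF ≈ 0.081

p₁ = P(outcome | exposed) = 1591/3155 = 0.50428
p₀ = P(outcome | unexposed) = 564/2025 = 0.27852
Overall risk P(Y=1) = π·p₁ + (1−π)·p₀ = 0.109×0.50428 + 0.891×0.27852 = 0.30313.
Under exogeneity, PAF = [P(Y=1) − p₀] / P(Y=1).
PAF = (0.30313 − 0.27852) / 0.30313 ≈ 0.0812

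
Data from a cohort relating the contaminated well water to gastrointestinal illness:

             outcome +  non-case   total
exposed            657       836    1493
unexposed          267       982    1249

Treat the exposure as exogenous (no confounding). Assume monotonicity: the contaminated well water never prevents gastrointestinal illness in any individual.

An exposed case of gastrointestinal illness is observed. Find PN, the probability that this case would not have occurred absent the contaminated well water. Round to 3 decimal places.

PN ≈ 0.514

p₁ = P(outcome | exposed) = 657/1493 = 0.44005
p₀ = P(outcome | unexposed) = 267/1249 = 0.21377
Under exogeneity and monotonicity, PN = (p₁ − p₀) / p₁.
PN = (0.44005 − 0.21377) / 0.44005 = 0.22628 / 0.44005 ≈ 0.5142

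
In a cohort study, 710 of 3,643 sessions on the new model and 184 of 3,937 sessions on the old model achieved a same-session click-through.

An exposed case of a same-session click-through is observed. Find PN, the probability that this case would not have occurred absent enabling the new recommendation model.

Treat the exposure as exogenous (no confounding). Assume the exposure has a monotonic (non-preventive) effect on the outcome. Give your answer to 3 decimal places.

PN ≈ 0.760

p₁ = P(outcome | exposed) = 710/3643 = 0.19489
p₀ = P(outcome | unexposed) = 184/3937 = 0.046736
Under exogeneity and monotonicity, PN = (p₁ − p₀) / p₁.
PN = (0.19489 − 0.046736) / 0.19489 = 0.14816 / 0.19489 ≈ 0.7602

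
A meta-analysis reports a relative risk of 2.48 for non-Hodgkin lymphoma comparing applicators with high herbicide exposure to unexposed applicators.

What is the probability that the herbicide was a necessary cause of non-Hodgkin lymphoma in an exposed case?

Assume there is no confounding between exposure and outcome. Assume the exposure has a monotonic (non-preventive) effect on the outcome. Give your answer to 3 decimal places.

Under exogeneity and monotonicity, PN = (RR − 1) / RR = 1 − 1/RR.
PN = (2.48 − 1) / 2.48 = 1.48 / 2.48 ≈ 0.5968

PN ≈ 0.597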